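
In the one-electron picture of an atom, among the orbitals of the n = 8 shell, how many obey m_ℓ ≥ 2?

For n = 8, ℓ ranges over 0 … 7.
Orbitals with m_ℓ ≥ 2, by ℓ: ℓ=2 → 1; ℓ=3 → 2; ℓ=4 → 3; ℓ=5 → 4; ℓ=6 → 5; ℓ=7 → 6.
Total orbitals: 1 + 2 + 3 + 4 + 5 + 6 = 21.

21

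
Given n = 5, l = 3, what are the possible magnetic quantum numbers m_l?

m_l takes every integer from −l to +l. With l = 3 that gives the 7 values -3, -2, -1, 0, 1, 2, 3.

-3, -2, -1, 0, 1, 2, 3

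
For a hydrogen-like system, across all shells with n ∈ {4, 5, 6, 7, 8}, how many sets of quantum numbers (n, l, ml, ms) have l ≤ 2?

Per-shell orbital counts meeting the constraint:
n=4 → 9; n=5 → 9; n=6 → 9; n=7 → 9; n=8 → 9.
Orbitals: 9 + 9 + 9 + 9 + 9 = 45. Including both spin states (ms = ±1/2) gives 2 × 45 = 90 states.

90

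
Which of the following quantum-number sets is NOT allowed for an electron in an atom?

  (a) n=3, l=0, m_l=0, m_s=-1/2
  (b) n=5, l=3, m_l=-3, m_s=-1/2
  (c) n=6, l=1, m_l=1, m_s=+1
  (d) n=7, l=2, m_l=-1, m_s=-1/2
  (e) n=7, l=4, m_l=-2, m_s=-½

(c)

(c) has m_s = +1, but an electron's spin must be ±1/2.
The remaining sets (a), (b), (d), (e) satisfy all four rules.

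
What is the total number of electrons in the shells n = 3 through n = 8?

Shell n has n² orbitals: 3²=9 + 4²=16 + 5²=25 + 6²=36 + 7²=49 + 8²=64 = 199 orbitals.
Two spin states per orbital: 2 × 199 = 398 electrons.

398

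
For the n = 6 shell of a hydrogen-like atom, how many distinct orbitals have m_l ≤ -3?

The n = 6 shell has l = 0 through 5; check each.
Per l-value: l=3 → 1; l=4 → 2; l=5 → 3.
Total orbitals: 1 + 2 + 3 = 6.

6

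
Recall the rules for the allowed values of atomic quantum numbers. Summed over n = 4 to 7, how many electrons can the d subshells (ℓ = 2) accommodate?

40

A d subshell (ℓ = 2) exists for every n ≥ 3, so shells n = 4, 5, 6, 7 each contribute one — 4 subshells.
Since each d subshell holds 2(2·2+1) = 10 electrons, the total is 4 × 10 = 40.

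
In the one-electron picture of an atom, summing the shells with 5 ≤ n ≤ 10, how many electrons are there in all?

Shell n has n² orbitals: 5²=25 + 6²=36 + 7²=49 + 8²=64 + 9²=81 + 10²=100 = 355 orbitals.
Two spin states per orbital: 2 × 355 = 710 electrons.

710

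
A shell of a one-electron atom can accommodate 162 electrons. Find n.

n = 9

2n² = 162 ⇒ n² = 81 ⇒ n = 9.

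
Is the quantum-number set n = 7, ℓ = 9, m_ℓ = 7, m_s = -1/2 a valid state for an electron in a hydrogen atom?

The orbital quantum number must satisfy 0 ≤ ℓ ≤ n−1. With n = 7 the allowed ℓ values are 0, 1, 2, 3, 4, 5, 6, so ℓ = 9 is out of range.

Invalid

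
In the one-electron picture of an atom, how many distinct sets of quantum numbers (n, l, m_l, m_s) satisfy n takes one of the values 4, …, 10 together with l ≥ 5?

410

For each n in the range, tally the orbitals obeying l ≥ 5:
n=6 → 11; n=7 → 24; n=8 → 39; n=9 → 56; n=10 → 75.
Orbitals: 11 + 24 + 39 + 56 + 75 = 205. Including both spin states (m_s = ±1/2) gives 2 × 205 = 410 states.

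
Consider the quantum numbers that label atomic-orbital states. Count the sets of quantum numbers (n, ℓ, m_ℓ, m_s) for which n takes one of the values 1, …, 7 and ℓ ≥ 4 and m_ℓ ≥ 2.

Count contributing orbitals for each principal shell:
n=5 → 3; n=6 → 7; n=7 → 12.
Orbitals: 3 + 7 + 12 = 22. Including both spin states (m_s = ±1/2) gives 2 × 22 = 44 states.

44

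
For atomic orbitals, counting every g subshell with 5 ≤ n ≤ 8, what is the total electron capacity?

72

A g subshell (l = 4) exists for every n ≥ 5, so shells n = 5, 6, 7, 8 each contribute one — 4 subshells.
Since each g subshell holds 2(2·4+1) = 18 electrons, the total is 4 × 18 = 72.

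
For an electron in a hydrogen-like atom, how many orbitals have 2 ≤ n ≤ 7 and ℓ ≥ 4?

62

Work shell by shell — for each n, count the (ℓ, m_ℓ) pairs that satisfy ℓ ≥ 4:
n=5 → 9; n=6 → 20; n=7 → 33.
Total orbitals: 9 + 20 + 33 = 62.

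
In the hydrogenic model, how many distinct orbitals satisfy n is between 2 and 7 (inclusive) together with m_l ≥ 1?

56

Per-shell orbital counts meeting the constraint:
n=2 → 1; n=3 → 3; n=4 → 6; n=5 → 10; n=6 → 15; n=7 → 21.
Total orbitals: 1 + 3 + 6 + 10 + 15 + 21 = 56.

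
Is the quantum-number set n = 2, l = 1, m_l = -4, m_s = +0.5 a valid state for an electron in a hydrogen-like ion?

The magnetic quantum number must satisfy −l ≤ m_l ≤ l. With l = 1, m_l can only be -1, 0, 1, so m_l = -4 is forbidden.

Invalid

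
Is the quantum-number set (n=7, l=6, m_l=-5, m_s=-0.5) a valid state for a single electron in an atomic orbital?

n = 7 is a positive integer. l = 6 satisfies 0 ≤ l ≤ n−1 = 6. m_l = -5 lies in the range −l … +l (here −6 … 6). m_s = -1/2 is one of ±1/2.
All four constraints are satisfied.

Allowed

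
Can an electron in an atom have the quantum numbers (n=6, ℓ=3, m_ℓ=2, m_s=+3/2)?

The spin quantum number for an electron can only be m_s = +1/2 or −1/2; m_s = +3/2 is not one of those.

Invalid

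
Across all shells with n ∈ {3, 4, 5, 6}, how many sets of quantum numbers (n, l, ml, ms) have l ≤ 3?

Per-shell orbital counts meeting the constraint:
n=3 → 9; n=4 → 16; n=5 → 16; n=6 → 16.
Orbitals: 9 + 16 + 16 + 16 = 57. Including both spin states (ms = ±1/2) gives 2 × 57 = 114 states.

114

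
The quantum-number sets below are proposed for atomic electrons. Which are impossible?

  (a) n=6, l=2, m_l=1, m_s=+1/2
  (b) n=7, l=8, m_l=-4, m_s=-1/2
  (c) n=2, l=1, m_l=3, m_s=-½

(b) and (c)

(b) has l = 8 ≥ n = 7, violating 0 ≤ l ≤ n−1.
(c) has |m_l| = 3 > l = 1, violating −l ≤ m_l ≤ l.
The remaining set (a) satisfies all four rules.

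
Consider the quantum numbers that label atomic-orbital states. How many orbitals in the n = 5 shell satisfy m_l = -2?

For n = 5, l ranges over 0 … 4.
Per l-value: l=2 → 1; l=3 → 1; l=4 → 1.
Total orbitals: 1 + 1 + 1 = 3.

3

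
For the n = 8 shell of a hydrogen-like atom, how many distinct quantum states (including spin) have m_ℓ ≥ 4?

20

The n = 8 shell has ℓ = 0 through 7; check each.
Orbitals with m_ℓ ≥ 4, by ℓ: ℓ=4 → 1; ℓ=5 → 2; ℓ=6 → 3; ℓ=7 → 4.
Orbitals: 1 + 2 + 3 + 4 = 10. Each orbital carries two spin states, so 10 × 2 = 20 states.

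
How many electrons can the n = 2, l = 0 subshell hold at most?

A subshell with l = 0 has 2l+1 = 1 orbital, each holding 2 electrons (spin ±1/2), so 1 × 2 = 2.

2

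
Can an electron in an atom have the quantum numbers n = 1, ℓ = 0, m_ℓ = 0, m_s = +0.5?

Yes

n = 1 is a positive integer. ℓ = 0 satisfies 0 ≤ ℓ ≤ n−1 = 0. m_ℓ = 0 lies in the range −ℓ … +ℓ (here 0). m_s = +1/2 is one of ±1/2.
All four constraints are satisfied.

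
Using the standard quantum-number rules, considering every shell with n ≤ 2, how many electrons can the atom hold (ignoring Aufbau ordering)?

Total orbitals = 1² + 2² = 5. Doubling for spin gives 10 electrons.

10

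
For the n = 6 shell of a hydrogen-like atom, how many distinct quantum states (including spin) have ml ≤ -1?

Orbitals with ml ≤ -1, by l: l=1 → 1; l=2 → 2; l=3 → 3; l=4 → 4; l=5 → 5.
Orbitals: 1 + 2 + 3 + 4 + 5 = 15. Each orbital carries two spin states, so 15 × 2 = 30 states.

30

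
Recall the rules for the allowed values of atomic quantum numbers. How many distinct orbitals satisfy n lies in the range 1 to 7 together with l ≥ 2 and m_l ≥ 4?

Go shell by shell, enumerating (l, m_l) with l ≥ 2 and m_l ≥ 4:
n=5 → 1; n=6 → 3; n=7 → 6.
Total orbitals: 1 + 3 + 6 = 10.

10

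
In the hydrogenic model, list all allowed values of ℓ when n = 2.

0, 1

ℓ is an integer with 0 ≤ ℓ ≤ n−1, so for n = 2: ℓ = 0, 1.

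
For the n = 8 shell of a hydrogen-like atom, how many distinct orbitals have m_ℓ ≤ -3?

15

Go through ℓ = 0, …, 7 (the values permitted for n = 8).
Contributions: ℓ=3 → 1; ℓ=4 → 2; ℓ=5 → 3; ℓ=6 → 4; ℓ=7 → 5.
Total orbitals: 1 + 2 + 3 + 4 + 5 = 15.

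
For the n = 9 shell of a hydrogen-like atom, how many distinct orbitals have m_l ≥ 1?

With n = 9 the allowed l are 0, 1, …, 8.
Orbitals with m_l ≥ 1, by l: l=1 → 1; l=2 → 2; l=3 → 3; l=4 → 4; l=5 → 5; l=6 → 6; l=7 → 7; l=8 → 8.
Total orbitals: 1 + 2 + 3 + 4 + 5 + 6 + 7 + 8 = 36.

36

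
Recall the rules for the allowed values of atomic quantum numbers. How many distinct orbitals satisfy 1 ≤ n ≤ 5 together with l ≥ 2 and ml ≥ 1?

16

Count contributing orbitals for each principal shell:
n=3 → 2; n=4 → 5; n=5 → 9.
Total orbitals: 2 + 5 + 9 = 16.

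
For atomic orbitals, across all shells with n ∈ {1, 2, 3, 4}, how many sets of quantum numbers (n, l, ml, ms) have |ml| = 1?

24

Per-shell orbital counts meeting the constraint:
n=2 → 2; n=3 → 4; n=4 → 6.
Orbitals: 2 + 4 + 6 = 12. Including both spin states (ms = ±1/2) gives 2 × 12 = 24 states.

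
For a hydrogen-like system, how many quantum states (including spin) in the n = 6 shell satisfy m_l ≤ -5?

2

The n = 6 shell has l = 0 through 5; check each.
The (l, m_l) pairs meeting m_l ≤ -5 give: l=5 → 1.
Orbitals: 1. Each orbital carries two spin states, so 1 × 2 = 2 states.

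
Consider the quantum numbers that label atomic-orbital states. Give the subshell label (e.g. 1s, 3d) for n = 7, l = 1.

l = 1 corresponds to the letter 'p', so the subshell is 7p.

7p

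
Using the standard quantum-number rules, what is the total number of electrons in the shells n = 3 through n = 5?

Shell n has n² orbitals: 3²=9 + 4²=16 + 5²=25 = 50 orbitals.
Two spin states per orbital: 2 × 50 = 100 electrons.

100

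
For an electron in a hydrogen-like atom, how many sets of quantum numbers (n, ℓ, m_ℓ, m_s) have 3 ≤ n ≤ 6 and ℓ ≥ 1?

For each n in the range, tally the orbitals obeying ℓ ≥ 1:
n=3 → 8; n=4 → 15; n=5 → 24; n=6 → 35.
Orbitals: 8 + 15 + 24 + 35 = 82. Including both spin states (m_s = ±1/2) gives 2 × 82 = 164 states.

164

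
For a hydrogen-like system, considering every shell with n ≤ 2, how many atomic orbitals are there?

Total orbitals = 1² + 2² = 5.

5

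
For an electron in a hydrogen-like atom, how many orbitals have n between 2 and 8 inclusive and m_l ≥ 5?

Count contributing orbitals for each principal shell:
n=6 → 1; n=7 → 3; n=8 → 6.
Total orbitals: 1 + 3 + 6 = 10.

10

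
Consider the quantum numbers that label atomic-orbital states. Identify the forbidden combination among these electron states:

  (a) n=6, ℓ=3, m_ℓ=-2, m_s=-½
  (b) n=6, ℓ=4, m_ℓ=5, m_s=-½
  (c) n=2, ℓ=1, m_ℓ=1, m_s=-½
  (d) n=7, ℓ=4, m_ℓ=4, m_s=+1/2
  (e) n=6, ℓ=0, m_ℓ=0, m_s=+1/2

(b)

(b) has |m_ℓ| = 5 > ℓ = 4, violating −ℓ ≤ m_ℓ ≤ ℓ.
The remaining sets (a), (c), (d), (e) satisfy all four rules.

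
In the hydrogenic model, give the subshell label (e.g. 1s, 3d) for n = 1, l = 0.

1s

l = 0 corresponds to the letter 's', so the subshell is 1s.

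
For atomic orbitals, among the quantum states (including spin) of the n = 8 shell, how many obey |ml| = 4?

Contributions: l=4 → 2; l=5 → 2; l=6 → 2; l=7 → 2.
Orbitals: 2 + 2 + 2 + 2 = 8. Each orbital carries two spin states, so 8 × 2 = 16 states.

16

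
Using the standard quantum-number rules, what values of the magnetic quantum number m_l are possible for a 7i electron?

The 7i subshell has l = 6, and m_l takes every integer from −l to +l. With l = 6 that gives the 13 values -6, -5, -4, -3, -2, -1, 0, 1, 2, 3, 4, 5, 6.

-6, -5, -4, -3, -2, -1, 0, 1, 2, 3, 4, 5, 6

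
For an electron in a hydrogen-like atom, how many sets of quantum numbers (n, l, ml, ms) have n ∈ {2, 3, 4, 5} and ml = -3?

6

Count contributing orbitals for each principal shell:
n=4 → 1; n=5 → 2.
Orbitals: 1 + 2 = 3. Including both spin states (ms = ±1/2) gives 2 × 3 = 6 states.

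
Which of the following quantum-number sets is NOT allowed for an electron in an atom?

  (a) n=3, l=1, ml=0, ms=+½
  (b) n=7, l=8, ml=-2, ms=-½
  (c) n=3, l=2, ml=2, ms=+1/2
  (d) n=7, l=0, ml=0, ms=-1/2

(b) has l = 8 ≥ n = 7, violating 0 ≤ l ≤ n−1.
The remaining sets (a), (c), (d) satisfy all four rules.

(b)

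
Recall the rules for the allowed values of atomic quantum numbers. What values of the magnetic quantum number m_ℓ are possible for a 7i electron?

-6, -5, -4, -3, -2, -1, 0, 1, 2, 3, 4, 5, 6

The 7i subshell has ℓ = 6, and m_ℓ takes every integer from −ℓ to +ℓ. With ℓ = 6 that gives the 13 values -6, -5, -4, -3, -2, -1, 0, 1, 2, 3, 4, 5, 6.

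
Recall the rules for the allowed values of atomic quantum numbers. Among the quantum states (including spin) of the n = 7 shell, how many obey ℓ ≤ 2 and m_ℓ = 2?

Go through ℓ = 0, …, 6 (the values permitted for n = 7).
Contributions: ℓ=2 → 1.
Orbitals: 1. Each orbital carries two spin states, so 1 × 2 = 2 states.

2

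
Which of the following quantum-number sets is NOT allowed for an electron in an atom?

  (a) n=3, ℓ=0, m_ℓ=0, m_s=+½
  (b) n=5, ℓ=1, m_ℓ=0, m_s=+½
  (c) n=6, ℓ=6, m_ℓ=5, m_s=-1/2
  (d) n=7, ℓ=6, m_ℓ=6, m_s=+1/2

(c) has ℓ = 6 ≥ n = 6, violating 0 ≤ ℓ ≤ n−1.
The remaining sets (a), (b), (d) satisfy all four rules.

(c)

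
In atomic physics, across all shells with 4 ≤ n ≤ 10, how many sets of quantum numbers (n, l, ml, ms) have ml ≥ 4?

Per-shell orbital counts meeting the constraint:
n=5 → 1; n=6 → 3; n=7 → 6; n=8 → 10; n=9 → 15; n=10 → 21.
Orbitals: 1 + 3 + 6 + 10 + 15 + 21 = 56. Including both spin states (ms = ±1/2) gives 2 × 56 = 112 states.

112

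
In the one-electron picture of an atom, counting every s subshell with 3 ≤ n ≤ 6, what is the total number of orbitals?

An s subshell (ℓ = 0) exists for every n ≥ 1, so shells n = 3, 4, 5, 6 each contribute one — 4 subshells.
Since each s subshell has 2·0+1 = 1 orbital, the total is 4 × 1 = 4.

4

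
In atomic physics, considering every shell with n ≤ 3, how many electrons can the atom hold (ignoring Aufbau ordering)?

28

Total orbitals = 1² + 2² + 3² = 14. Doubling for spin gives 28 electrons.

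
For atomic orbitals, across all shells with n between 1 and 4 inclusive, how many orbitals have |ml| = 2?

6

For each n in the range, tally the orbitals obeying |ml| = 2:
n=3 → 2; n=4 → 4.
Total orbitals: 2 + 4 = 6.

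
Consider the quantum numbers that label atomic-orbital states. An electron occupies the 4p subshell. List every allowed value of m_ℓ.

-1, 0, 1

The 4p subshell has ℓ = 1, and m_ℓ takes every integer from −ℓ to +ℓ. With ℓ = 1 that gives the 3 values -1, 0, 1.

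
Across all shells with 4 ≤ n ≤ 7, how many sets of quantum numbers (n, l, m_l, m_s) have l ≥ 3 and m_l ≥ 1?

80

Treat each shell separately and count matching orbitals:
n=4 → 3; n=5 → 7; n=6 → 12; n=7 → 18.
Orbitals: 3 + 7 + 12 + 18 = 40. Including both spin states (m_s = ±1/2) gives 2 × 40 = 80 states.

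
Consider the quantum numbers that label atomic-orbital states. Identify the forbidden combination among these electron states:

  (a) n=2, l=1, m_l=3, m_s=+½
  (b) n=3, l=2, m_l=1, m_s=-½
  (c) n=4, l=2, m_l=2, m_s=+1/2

(a) has |m_l| = 3 > l = 1, violating −l ≤ m_l ≤ l.
The remaining sets (b), (c) satisfy all four rules.

(a)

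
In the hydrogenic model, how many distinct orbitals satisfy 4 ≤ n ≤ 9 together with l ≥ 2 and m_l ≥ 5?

20

Treat each shell separately and count matching orbitals:
n=6 → 1; n=7 → 3; n=8 → 6; n=9 → 10.
Total orbitals: 1 + 3 + 6 + 10 = 20.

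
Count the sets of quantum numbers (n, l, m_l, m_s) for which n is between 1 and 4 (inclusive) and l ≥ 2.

Work shell by shell — for each n, count the (l, m_l) pairs that satisfy l ≥ 2:
n=3 → 5; n=4 → 12.
Orbitals: 5 + 12 = 17. Including both spin states (m_s = ±1/2) gives 2 × 17 = 34 states.

34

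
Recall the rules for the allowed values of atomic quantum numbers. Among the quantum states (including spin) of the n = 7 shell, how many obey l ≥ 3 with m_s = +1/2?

40

The n = 7 shell has l = 0 through 6; check each.
Orbitals with l ≥ 3, by l: l=3 → 7; l=4 → 9; l=5 → 11; l=6 → 13.
Orbitals: 7 + 9 + 11 + 13 = 40. With m_s fixed to a single value there is one state per orbital, giving 40 states.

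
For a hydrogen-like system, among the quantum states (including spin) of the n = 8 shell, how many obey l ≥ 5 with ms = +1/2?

39

The (l, ml) pairs meeting l ≥ 5 give: l=5 → 11; l=6 → 13; l=7 → 15.
Orbitals: 11 + 13 + 15 = 39. With ms fixed to a single value there is one state per orbital, giving 39 states.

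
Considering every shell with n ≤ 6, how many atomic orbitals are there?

91

Total orbitals = 1² + 2² + 3² + 4² + 5² + 6² = 91.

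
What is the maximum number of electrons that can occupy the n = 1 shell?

2

A shell holds 2n² electrons: 2 × 1² = 2 × 1 = 2.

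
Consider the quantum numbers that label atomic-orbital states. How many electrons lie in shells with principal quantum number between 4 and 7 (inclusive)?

Shell n has n² orbitals: 4²=16 + 5²=25 + 6²=36 + 7²=49 = 126 orbitals.
Two spin states per orbital: 2 × 126 = 252 electrons.

252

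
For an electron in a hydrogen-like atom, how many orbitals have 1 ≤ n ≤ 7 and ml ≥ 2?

35

For each n in the range, tally the orbitals obeying ml ≥ 2:
n=3 → 1; n=4 → 3; n=5 → 6; n=6 → 10; n=7 → 15.
Total orbitals: 1 + 3 + 6 + 10 + 15 = 35.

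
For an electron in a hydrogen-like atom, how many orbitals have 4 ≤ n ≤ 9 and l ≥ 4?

Work shell by shell — for each n, count the (l, ml) pairs that satisfy l ≥ 4:
n=5 → 9; n=6 → 20; n=7 → 33; n=8 → 48; n=9 → 65.
Total orbitals: 9 + 20 + 33 + 48 + 65 = 175.

175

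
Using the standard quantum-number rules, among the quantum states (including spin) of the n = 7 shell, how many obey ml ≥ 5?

The (l, ml) pairs meeting ml ≥ 5 give: l=5 → 1; l=6 → 2.
Orbitals: 1 + 2 = 3. Each orbital carries two spin states, so 3 × 2 = 6 states.

6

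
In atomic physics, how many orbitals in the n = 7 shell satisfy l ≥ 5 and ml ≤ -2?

Go through l = 0, …, 6 (the values permitted for n = 7).
Per l-value: l=5 → 4; l=6 → 5.
Total orbitals: 4 + 5 = 9.

9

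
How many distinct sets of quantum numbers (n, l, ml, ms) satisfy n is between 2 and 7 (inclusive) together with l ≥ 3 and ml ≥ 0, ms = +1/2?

50

Count contributing orbitals for each principal shell:
n=4 → 4; n=5 → 9; n=6 → 15; n=7 → 22.
Orbitals: 4 + 9 + 15 + 22 = 50. With ms fixed to +1/2 there is one state per orbital, so 50 states.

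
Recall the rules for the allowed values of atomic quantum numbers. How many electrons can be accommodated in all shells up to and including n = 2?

10

Total orbitals = 1² + 2² = 5. Doubling for spin gives 10 electrons.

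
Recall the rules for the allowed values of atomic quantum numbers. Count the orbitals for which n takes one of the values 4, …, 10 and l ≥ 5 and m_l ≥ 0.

110

Per-shell orbital counts meeting the constraint:
n=6 → 6; n=7 → 13; n=8 → 21; n=9 → 30; n=10 → 40.
Total orbitals: 6 + 13 + 21 + 30 + 40 = 110.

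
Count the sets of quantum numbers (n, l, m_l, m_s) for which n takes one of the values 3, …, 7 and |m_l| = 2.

Go shell by shell, enumerating (l, m_l) with |m_l| = 2:
n=3 → 2; n=4 → 4; n=5 → 6; n=6 → 8; n=7 → 10.
Orbitals: 2 + 4 + 6 + 8 + 10 = 30. Including both spin states (m_s = ±1/2) gives 2 × 30 = 60 states.

60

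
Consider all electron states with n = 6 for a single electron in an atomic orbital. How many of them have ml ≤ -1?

30

The (l, ml) pairs meeting ml ≤ -1 give: l=1 → 1; l=2 → 2; l=3 → 3; l=4 → 4; l=5 → 5.
Orbitals: 1 + 2 + 3 + 4 + 5 = 15. Each orbital carries two spin states, so 15 × 2 = 30 states.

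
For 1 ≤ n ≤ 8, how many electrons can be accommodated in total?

Total orbitals = 1² + 2² + 3² + 4² + 5² + 6² + 7² + 8² = 204. Doubling for spin gives 408 electrons.

408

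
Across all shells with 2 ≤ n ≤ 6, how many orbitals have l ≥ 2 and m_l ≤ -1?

For each n in the range, tally the orbitals obeying l ≥ 2 and m_l ≤ -1:
n=3 → 2; n=4 → 5; n=5 → 9; n=6 → 14.
Total orbitals: 2 + 5 + 9 + 14 = 30.

30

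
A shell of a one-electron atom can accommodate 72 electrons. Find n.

n = 6

2n² = 72 ⇒ n² = 36 ⇒ n = 6.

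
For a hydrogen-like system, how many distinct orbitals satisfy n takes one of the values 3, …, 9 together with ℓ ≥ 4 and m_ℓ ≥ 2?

65

Work shell by shell — for each n, count the (ℓ, m_ℓ) pairs that satisfy ℓ ≥ 4 and m_ℓ ≥ 2:
n=5 → 3; n=6 → 7; n=7 → 12; n=8 → 18; n=9 → 25.
Total orbitals: 3 + 7 + 12 + 18 + 25 = 65.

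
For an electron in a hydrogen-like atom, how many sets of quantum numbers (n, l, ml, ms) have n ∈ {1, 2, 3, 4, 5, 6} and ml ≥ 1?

Per-shell orbital counts meeting the constraint:
n=2 → 1; n=3 → 3; n=4 → 6; n=5 → 10; n=6 → 15.
Orbitals: 1 + 3 + 6 + 10 + 15 = 35. Including both spin states (ms = ±1/2) gives 2 × 35 = 70 states.

70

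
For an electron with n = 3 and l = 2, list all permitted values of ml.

ml takes every integer from −l to +l. With l = 2 that gives the 5 values -2, -1, 0, 1, 2.

-2, -1, 0, 1, 2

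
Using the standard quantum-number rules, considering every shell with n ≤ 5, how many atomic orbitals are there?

55

Total orbitals = 1² + 2² + 3² + 4² + 5² = 55.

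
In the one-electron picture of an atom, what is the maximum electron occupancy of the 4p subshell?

A subshell with ℓ = 1 has 2ℓ+1 = 3 orbitals, each holding 2 electrons (spin ±1/2), so 3 × 2 = 6.

6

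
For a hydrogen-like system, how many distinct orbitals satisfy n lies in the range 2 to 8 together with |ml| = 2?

Work shell by shell — for each n, count the (l, ml) pairs that satisfy |ml| = 2:
n=3 → 2; n=4 → 4; n=5 → 6; n=6 → 8; n=7 → 10; n=8 → 12.
Total orbitals: 2 + 4 + 6 + 8 + 10 + 12 = 42.

42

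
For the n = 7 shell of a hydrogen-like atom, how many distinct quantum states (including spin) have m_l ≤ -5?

6

The n = 7 shell has l = 0 through 6; check each.
Per l-value: l=5 → 1; l=6 → 2.
Orbitals: 1 + 2 = 3. Each orbital carries two spin states, so 3 × 2 = 6 states.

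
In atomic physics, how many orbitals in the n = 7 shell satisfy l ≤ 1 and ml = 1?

For n = 7, l ranges over 0 … 6.
Orbitals with l ≤ 1 and ml = 1, by l: l=1 → 1.
Total orbitals: 1.

1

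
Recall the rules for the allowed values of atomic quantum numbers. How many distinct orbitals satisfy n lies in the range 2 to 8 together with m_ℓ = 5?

6

For each n in the range, tally the orbitals obeying m_ℓ = 5:
n=6 → 1; n=7 → 2; n=8 → 3.
Total orbitals: 1 + 2 + 3 = 6.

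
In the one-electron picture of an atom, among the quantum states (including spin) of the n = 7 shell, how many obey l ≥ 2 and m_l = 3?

With n = 7 the allowed l are 0, 1, …, 6.
Per l-value: l=3 → 1; l=4 → 1; l=5 → 1; l=6 → 1.
Orbitals: 1 + 1 + 1 + 1 = 4. Each orbital carries two spin states, so 4 × 2 = 8 states.

8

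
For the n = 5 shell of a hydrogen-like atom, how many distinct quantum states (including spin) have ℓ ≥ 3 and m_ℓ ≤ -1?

With n = 5 the allowed ℓ are 0, 1, …, 4.
Contributions: ℓ=3 → 3; ℓ=4 → 4.
Orbitals: 3 + 4 = 7. Each orbital carries two spin states, so 7 × 2 = 14 states.

14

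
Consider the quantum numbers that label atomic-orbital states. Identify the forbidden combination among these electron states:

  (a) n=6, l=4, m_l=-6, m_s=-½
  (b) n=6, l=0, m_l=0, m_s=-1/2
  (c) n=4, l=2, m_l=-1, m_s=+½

(a) has |m_l| = 6 > l = 4, violating −l ≤ m_l ≤ l.
The remaining sets (b), (c) satisfy all four rules.

(a)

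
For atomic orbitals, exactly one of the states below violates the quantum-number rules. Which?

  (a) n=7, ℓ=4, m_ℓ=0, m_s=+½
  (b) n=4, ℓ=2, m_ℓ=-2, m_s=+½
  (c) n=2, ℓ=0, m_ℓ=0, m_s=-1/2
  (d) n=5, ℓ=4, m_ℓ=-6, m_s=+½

(d) has |m_ℓ| = 6 > ℓ = 4, violating −ℓ ≤ m_ℓ ≤ ℓ.
The remaining sets (a), (b), (c) satisfy all four rules.

(d)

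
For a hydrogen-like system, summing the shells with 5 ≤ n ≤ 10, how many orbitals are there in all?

355

Shell n has n² orbitals: 5²=25 + 6²=36 + 7²=49 + 8²=64 + 9²=81 + 10²=100 = 355 orbitals.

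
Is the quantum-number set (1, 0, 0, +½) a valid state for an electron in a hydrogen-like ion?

Allowed

n = 1 is a positive integer. ℓ = 0 satisfies 0 ≤ ℓ ≤ n−1 = 0. m_ℓ = 0 lies in the range −ℓ … +ℓ (here 0). m_s = +1/2 is one of ±1/2.
All four constraints are satisfied.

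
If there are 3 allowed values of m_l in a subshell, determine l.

l = 1 (p)

m_l ranges over 2l+1 integers, so 2l+1 = 3 ⇒ l = 1.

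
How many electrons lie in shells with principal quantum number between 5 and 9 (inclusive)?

510

Shell n has n² orbitals: 5²=25 + 6²=36 + 7²=49 + 8²=64 + 9²=81 = 255 orbitals.
Two spin states per orbital: 2 × 255 = 510 electrons.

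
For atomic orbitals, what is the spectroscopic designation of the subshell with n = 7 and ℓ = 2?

ℓ = 2 corresponds to the letter 'd', so the subshell is 7d.

7d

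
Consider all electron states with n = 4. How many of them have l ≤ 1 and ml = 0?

Orbitals with l ≤ 1 and ml = 0, by l: l=0 → 1; l=1 → 1.
Orbitals: 1 + 1 = 2. Each orbital carries two spin states, so 2 × 2 = 4 states.

4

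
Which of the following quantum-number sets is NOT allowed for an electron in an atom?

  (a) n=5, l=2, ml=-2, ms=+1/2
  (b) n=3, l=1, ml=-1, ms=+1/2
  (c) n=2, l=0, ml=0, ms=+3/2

(c) has ms = +3/2, but an electron's spin must be ±1/2.
The remaining sets (a), (b) satisfy all four rules.

(c)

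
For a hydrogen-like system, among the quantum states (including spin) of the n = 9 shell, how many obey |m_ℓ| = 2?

The n = 9 shell has ℓ = 0 through 8; check each.
The (ℓ, m_ℓ) pairs meeting |m_ℓ| = 2 give: ℓ=2 → 2; ℓ=3 → 2; ℓ=4 → 2; ℓ=5 → 2; ℓ=6 → 2; ℓ=7 → 2; ℓ=8 → 2.
Orbitals: 2 + 2 + 2 + 2 + 2 + 2 + 2 = 14. Each orbital carries two spin states, so 14 × 2 = 28 states.

28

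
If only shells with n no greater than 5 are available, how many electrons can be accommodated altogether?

110

Total orbitals = 1² + 2² + 3² + 4² + 5² = 55. Doubling for spin gives 110 electrons.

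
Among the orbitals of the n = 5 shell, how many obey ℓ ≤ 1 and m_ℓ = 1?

1

The n = 5 shell has ℓ = 0 through 4; check each.
Contributions: ℓ=1 → 1.
Total orbitals: 1.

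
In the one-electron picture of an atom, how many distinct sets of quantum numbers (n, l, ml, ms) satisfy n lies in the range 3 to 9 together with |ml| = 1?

Count contributing orbitals for each principal shell:
n=3 → 4; n=4 → 6; n=5 → 8; n=6 → 10; n=7 → 12; n=8 → 14; n=9 → 16.
Orbitals: 4 + 6 + 8 + 10 + 12 + 14 + 16 = 70. Including both spin states (ms = ±1/2) gives 2 × 70 = 140 states.

140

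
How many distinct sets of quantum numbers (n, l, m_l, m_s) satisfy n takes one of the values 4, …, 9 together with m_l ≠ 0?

464

Go shell by shell, enumerating (l, m_l) with m_l ≠ 0:
n=4 → 12; n=5 → 20; n=6 → 30; n=7 → 42; n=8 → 56; n=9 → 72.
Orbitals: 12 + 20 + 30 + 42 + 56 + 72 = 232. Including both spin states (m_s = ±1/2) gives 2 × 232 = 464 states.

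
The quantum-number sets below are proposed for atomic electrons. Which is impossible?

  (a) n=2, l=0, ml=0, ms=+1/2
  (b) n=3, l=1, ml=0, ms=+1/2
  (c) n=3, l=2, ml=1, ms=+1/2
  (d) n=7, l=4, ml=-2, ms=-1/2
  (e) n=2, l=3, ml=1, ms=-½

(e) has l = 3 ≥ n = 2, violating 0 ≤ l ≤ n−1.
The remaining sets (a), (b), (c), (d) satisfy all four rules.

(e)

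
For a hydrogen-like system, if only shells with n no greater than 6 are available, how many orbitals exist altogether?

Total orbitals = 1² + 2² + 3² + 4² + 5² + 6² = 91.

91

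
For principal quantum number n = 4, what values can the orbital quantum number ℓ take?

ℓ is an integer with 0 ≤ ℓ ≤ n−1, so for n = 4: ℓ = 0, 1, 2, 3.

0, 1, 2, 3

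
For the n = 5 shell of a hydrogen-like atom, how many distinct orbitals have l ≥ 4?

9

The n = 5 shell has l = 0 through 4; check each.
Orbitals with l ≥ 4, by l: l=4 → 9.
Total orbitals: 9.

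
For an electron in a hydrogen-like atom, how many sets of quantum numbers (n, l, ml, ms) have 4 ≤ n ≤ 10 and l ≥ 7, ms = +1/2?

Go shell by shell, enumerating (l, ml) with l ≥ 7:
n=8 → 15; n=9 → 32; n=10 → 51.
Orbitals: 15 + 32 + 51 = 98. With ms fixed to +1/2 there is one state per orbital, so 98 states.

98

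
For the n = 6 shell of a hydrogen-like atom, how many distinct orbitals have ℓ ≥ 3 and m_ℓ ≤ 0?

15

Go through ℓ = 0, …, 5 (the values permitted for n = 6).
Orbitals with ℓ ≥ 3 and m_ℓ ≤ 0, by ℓ: ℓ=3 → 4; ℓ=4 → 5; ℓ=5 → 6.
Total orbitals: 4 + 5 + 6 = 15.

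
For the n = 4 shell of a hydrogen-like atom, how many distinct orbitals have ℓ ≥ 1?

Go through ℓ = 0, …, 3 (the values permitted for n = 4).
Orbitals with ℓ ≥ 1, by ℓ: ℓ=1 → 3; ℓ=2 → 5; ℓ=3 → 7.
Total orbitals: 3 + 5 + 7 = 15.

15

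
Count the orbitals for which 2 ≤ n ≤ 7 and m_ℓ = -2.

Per-shell orbital counts meeting the constraint:
n=3 → 1; n=4 → 2; n=5 → 3; n=6 → 4; n=7 → 5.
Total orbitals: 1 + 2 + 3 + 4 + 5 = 15.

15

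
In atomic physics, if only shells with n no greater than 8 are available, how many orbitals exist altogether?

Total orbitals = 1² + 2² + 3² + 4² + 5² + 6² + 7² + 8² = 204.

204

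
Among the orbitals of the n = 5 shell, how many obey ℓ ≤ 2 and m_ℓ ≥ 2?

For n = 5, ℓ ranges over 0 … 4.
Contributions: ℓ=2 → 1.
Total orbitals: 1.

1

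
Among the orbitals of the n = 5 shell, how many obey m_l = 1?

For n = 5, l ranges over 0 … 4.
The (l, m_l) pairs meeting m_l = 1 give: l=1 → 1; l=2 → 1; l=3 → 1; l=4 → 1.
Total orbitals: 1 + 1 + 1 + 1 = 4.

4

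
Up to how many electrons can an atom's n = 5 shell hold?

A shell holds 2n² electrons: 2 × 5² = 2 × 25 = 50.

50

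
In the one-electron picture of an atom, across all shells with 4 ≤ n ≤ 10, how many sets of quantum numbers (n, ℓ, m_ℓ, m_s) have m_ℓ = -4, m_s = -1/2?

21

For each n in the range, tally the orbitals obeying m_ℓ = -4:
n=5 → 1; n=6 → 2; n=7 → 3; n=8 → 4; n=9 → 5; n=10 → 6.
Orbitals: 1 + 2 + 3 + 4 + 5 + 6 = 21. With m_s fixed to -1/2 there is one state per orbital, so 21 states.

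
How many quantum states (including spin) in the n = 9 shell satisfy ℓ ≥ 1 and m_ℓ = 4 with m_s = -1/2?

With n = 9 the allowed ℓ are 0, 1, …, 8.
The (ℓ, m_ℓ) pairs meeting ℓ ≥ 1 and m_ℓ = 4 give: ℓ=4 → 1; ℓ=5 → 1; ℓ=6 → 1; ℓ=7 → 1; ℓ=8 → 1.
Orbitals: 1 + 1 + 1 + 1 + 1 = 5. With m_s fixed to a single value there is one state per orbital, giving 5 states.

5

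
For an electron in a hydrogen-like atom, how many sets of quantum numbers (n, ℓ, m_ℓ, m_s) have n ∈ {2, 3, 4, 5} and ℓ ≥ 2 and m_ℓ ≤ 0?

44

Treat each shell separately and count matching orbitals:
n=3 → 3; n=4 → 7; n=5 → 12.
Orbitals: 3 + 7 + 12 = 22. Including both spin states (m_s = ±1/2) gives 2 × 22 = 44 states.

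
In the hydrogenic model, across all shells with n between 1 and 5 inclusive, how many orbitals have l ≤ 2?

32

Count contributing orbitals for each principal shell:
n=1 → 1; n=2 → 4; n=3 → 9; n=4 → 9; n=5 → 9.
Total orbitals: 1 + 4 + 9 + 9 + 9 = 32.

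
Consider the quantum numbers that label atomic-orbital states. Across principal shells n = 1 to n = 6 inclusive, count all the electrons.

Shell n has n² orbitals: 1²=1 + 2²=4 + 3²=9 + 4²=16 + 5²=25 + 6²=36 = 91 orbitals.
Two spin states per orbital: 2 × 91 = 182 electrons.

182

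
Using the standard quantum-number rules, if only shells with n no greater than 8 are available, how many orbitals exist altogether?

204

Total orbitals = 1² + 2² + 3² + 4² + 5² + 6² + 7² + 8² = 204.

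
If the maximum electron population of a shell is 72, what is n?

2n² = 72 ⇒ n² = 36 ⇒ n = 6.

n = 6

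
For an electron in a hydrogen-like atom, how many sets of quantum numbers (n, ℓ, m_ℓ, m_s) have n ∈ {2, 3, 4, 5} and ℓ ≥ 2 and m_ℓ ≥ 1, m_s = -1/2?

Treat each shell separately and count matching orbitals:
n=3 → 2; n=4 → 5; n=5 → 9.
Orbitals: 2 + 5 + 9 = 16. With m_s fixed to -1/2 there is one state per orbital, so 16 states.

16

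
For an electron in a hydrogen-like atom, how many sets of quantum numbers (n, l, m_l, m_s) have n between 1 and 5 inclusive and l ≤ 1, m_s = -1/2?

17

For each n in the range, tally the orbitals obeying l ≤ 1:
n=1 → 1; n=2 → 4; n=3 → 4; n=4 → 4; n=5 → 4.
Orbitals: 1 + 4 + 4 + 4 + 4 = 17. With m_s fixed to -1/2 there is one state per orbital, so 17 states.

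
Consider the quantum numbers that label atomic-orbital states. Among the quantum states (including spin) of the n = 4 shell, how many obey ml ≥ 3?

2

The n = 4 shell has l = 0 through 3; check each.
Orbitals with ml ≥ 3, by l: l=3 → 1.
Orbitals: 1. Each orbital carries two spin states, so 1 × 2 = 2 states.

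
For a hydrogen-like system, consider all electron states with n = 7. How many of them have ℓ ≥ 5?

48

The (ℓ, m_ℓ) pairs meeting ℓ ≥ 5 give: ℓ=5 → 11; ℓ=6 → 13.
Orbitals: 11 + 13 = 24. Each orbital carries two spin states, so 24 × 2 = 48 states.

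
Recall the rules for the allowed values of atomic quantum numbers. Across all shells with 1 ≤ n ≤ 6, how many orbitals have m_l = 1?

Go shell by shell, enumerating (l, m_l) with m_l = 1:
n=2 → 1; n=3 → 2; n=4 → 3; n=5 → 4; n=6 → 5.
Total orbitals: 1 + 2 + 3 + 4 + 5 = 15.

15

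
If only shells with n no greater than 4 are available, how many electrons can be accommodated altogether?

60

Total orbitals = 1² + 2² + 3² + 4² = 30. Doubling for spin gives 60 electrons.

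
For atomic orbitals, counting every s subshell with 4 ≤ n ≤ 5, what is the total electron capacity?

An s subshell (l = 0) exists for every n ≥ 1, so shells n = 4, 5 each contribute one — 2 subshells.
Since each s subshell holds 2(2·0+1) = 2 electrons, the total is 2 × 2 = 4.

4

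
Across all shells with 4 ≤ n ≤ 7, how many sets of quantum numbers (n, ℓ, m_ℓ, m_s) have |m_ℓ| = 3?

40

Go shell by shell, enumerating (ℓ, m_ℓ) with |m_ℓ| = 3:
n=4 → 2; n=5 → 4; n=6 → 6; n=7 → 8.
Orbitals: 2 + 4 + 6 + 8 = 20. Including both spin states (m_s = ±1/2) gives 2 × 20 = 40 states.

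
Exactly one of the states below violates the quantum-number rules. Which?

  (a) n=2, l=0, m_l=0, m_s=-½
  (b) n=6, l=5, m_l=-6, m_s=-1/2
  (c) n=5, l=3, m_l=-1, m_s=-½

(b)

(b) has |m_l| = 6 > l = 5, violating −l ≤ m_l ≤ l.
The remaining sets (a), (c) satisfy all four rules.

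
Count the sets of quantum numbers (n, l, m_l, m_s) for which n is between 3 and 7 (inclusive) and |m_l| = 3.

40

Work shell by shell — for each n, count the (l, m_l) pairs that satisfy |m_l| = 3:
n=4 → 2; n=5 → 4; n=6 → 6; n=7 → 8.
Orbitals: 2 + 4 + 6 + 8 = 20. Including both spin states (m_s = ±1/2) gives 2 × 20 = 40 states.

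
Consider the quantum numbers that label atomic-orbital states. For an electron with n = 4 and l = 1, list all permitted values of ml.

-1, 0, 1

ml takes every integer from −l to +l. With l = 1 that gives the 3 values -1, 0, 1.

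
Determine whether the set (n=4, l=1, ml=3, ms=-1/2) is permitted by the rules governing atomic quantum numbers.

No

The magnetic quantum number must satisfy −l ≤ ml ≤ l. With l = 1, ml can only be -1, 0, 1, so ml = 3 is forbidden.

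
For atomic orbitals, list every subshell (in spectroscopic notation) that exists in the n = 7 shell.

For n = 7, l runs from 0 to 6. In spectroscopic notation l = 0,1,2,… ↔ s,p,d,f,g,h,i, so the subshells are 7s, 7p, 7d, 7f, 7g, 7h, 7i.

7s, 7p, 7d, 7f, 7g, 7h, 7i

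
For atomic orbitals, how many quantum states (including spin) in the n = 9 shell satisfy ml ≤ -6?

Go through l = 0, …, 8 (the values permitted for n = 9).
Contributions: l=6 → 1; l=7 → 2; l=8 → 3.
Orbitals: 1 + 2 + 3 = 6. Each orbital carries two spin states, so 6 × 2 = 12 states.

12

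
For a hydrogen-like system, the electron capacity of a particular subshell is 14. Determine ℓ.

ℓ = 3 (f)

2(2ℓ+1) = 14 ⇒ 2ℓ+1 = 7 ⇒ ℓ = 3.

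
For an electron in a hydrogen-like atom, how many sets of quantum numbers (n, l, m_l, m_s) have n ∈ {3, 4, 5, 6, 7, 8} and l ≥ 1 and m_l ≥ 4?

Per-shell orbital counts meeting the constraint:
n=5 → 1; n=6 → 3; n=7 → 6; n=8 → 10.
Orbitals: 1 + 3 + 6 + 10 = 20. Including both spin states (m_s = ±1/2) gives 2 × 20 = 40 states.

40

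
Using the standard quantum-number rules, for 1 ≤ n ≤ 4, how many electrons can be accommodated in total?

Total orbitals = 1² + 2² + 3² + 4² = 30. Doubling for spin gives 60 electrons.

60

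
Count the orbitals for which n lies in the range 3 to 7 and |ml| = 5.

6

Work shell by shell — for each n, count the (l, ml) pairs that satisfy |ml| = 5:
n=6 → 2; n=7 → 4.
Total orbitals: 2 + 4 = 6.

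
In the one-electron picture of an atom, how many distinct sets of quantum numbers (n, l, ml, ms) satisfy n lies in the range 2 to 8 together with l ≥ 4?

220

Go shell by shell, enumerating (l, ml) with l ≥ 4:
n=5 → 9; n=6 → 20; n=7 → 33; n=8 → 48.
Orbitals: 9 + 20 + 33 + 48 = 110. Including both spin states (ms = ±1/2) gives 2 × 110 = 220 states.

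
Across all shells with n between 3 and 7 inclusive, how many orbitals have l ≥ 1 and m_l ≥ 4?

For each n in the range, tally the orbitals obeying l ≥ 1 and m_l ≥ 4:
n=5 → 1; n=6 → 3; n=7 → 6.
Total orbitals: 1 + 3 + 6 = 10.

10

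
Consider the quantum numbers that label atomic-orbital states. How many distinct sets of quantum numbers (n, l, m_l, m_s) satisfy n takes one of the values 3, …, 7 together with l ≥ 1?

260

Per-shell orbital counts meeting the constraint:
n=3 → 8; n=4 → 15; n=5 → 24; n=6 → 35; n=7 → 48.
Orbitals: 8 + 15 + 24 + 35 + 48 = 130. Including both spin states (m_s = ±1/2) gives 2 × 130 = 260 states.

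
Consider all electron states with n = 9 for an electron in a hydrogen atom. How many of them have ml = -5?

8

The (l, ml) pairs meeting ml = -5 give: l=5 → 1; l=6 → 1; l=7 → 1; l=8 → 1.
Orbitals: 1 + 1 + 1 + 1 = 4. Each orbital carries two spin states, so 4 × 2 = 8 states.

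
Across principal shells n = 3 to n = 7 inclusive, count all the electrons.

Shell n has n² orbitals: 3²=9 + 4²=16 + 5²=25 + 6²=36 + 7²=49 = 135 orbitals.
Two spin states per orbital: 2 × 135 = 270 electrons.

270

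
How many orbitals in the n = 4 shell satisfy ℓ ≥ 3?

7

Go through ℓ = 0, …, 3 (the values permitted for n = 4).
Orbitals with ℓ ≥ 3, by ℓ: ℓ=3 → 7.
Total orbitals: 7.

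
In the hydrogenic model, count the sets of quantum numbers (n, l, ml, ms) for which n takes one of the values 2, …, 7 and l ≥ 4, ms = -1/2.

Treat each shell separately and count matching orbitals:
n=5 → 9; n=6 → 20; n=7 → 33.
Orbitals: 9 + 20 + 33 = 62. With ms fixed to -1/2 there is one state per orbital, so 62 states.

62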